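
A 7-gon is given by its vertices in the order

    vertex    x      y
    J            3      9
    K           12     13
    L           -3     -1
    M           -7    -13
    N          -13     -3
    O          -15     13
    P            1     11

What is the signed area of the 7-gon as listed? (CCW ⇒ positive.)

J→K: (3)(13) − (12)(9) = -69
K→L: (12)(-1) − (-3)(13) = 27
L→M: (-3)(-13) − (-7)(-1) = 32
M→N: (-7)(-3) − (-13)(-13) = -148
N→O: (-13)(13) − (-15)(-3) = -214
O→P: (-15)(11) − (1)(13) = -178
P→J: (1)(9) − (3)(11) = -24
Σ = -574
Signed area = Σ/2 = -287 (negative ⇒ clockwise traversal).

-287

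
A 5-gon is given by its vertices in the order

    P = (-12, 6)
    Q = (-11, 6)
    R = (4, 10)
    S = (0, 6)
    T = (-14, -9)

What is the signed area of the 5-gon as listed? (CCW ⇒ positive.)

Apply the surveyor's formula: 2A = Σ (x_i·y_{i+1} − x_{i+1}·y_i), indices taken mod 5.
P→Q: (-12)(6) − (-11)(6) = -6
Q→R: (-11)(10) − (4)(6) = -134
R→S: (4)(6) − (0)(10) = 24
S→T: (0)(-9) − (-14)(6) = 84
T→P: (-14)(6) − (-12)(-9) = -192
Σ = -224
Signed area = Σ/2 = -112 (negative ⇒ clockwise traversal).

-112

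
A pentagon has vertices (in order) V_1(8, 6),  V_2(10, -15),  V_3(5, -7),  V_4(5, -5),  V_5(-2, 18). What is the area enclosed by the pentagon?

Apply Gauss's area formula: 2A = Σ (x_i·y_{i+1} − x_{i+1}·y_i), indices taken mod 5.
Σ = (-180) + (5) + (10) + (80) + (-156) = -241
Area = |Σ|/2 = 120.5.

120.5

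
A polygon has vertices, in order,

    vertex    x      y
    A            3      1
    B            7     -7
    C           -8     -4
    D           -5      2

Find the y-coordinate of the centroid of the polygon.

-377/159

Apply Gauss's area formula. First the cross-terms c_i = x_i·y_{i+1} − x_{i+1}·y_i:
  -28, -84, -36, -11  ⇒  2A = -159, A = -79.5.
Then Σ (y_i + y_{i+1})·c_i = 1131, so ȳ = 1131 / (6·(-79.5)) = -377/159.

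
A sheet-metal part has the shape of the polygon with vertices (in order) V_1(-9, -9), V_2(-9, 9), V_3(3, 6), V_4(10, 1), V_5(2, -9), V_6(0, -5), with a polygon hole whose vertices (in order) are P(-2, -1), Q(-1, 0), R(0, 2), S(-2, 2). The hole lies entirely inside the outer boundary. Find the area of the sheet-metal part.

220

Outer boundary:
Apply the surveyor's formula: 2A = Σ (x_i·y_{i+1} − x_{i+1}·y_i), indices taken mod 6.
Σ = (-162) + (-81) + (-57) + (-92) + (-10) + (-45) = -447
Area = |Σ|/2 = 223.5.
Hole:
Cross-terms: -1, -2, 4, 6  ⇒  Σ = 7
Area = |Σ|/2 = 3.5.
Net area = 223.5 − 3.5 = 220.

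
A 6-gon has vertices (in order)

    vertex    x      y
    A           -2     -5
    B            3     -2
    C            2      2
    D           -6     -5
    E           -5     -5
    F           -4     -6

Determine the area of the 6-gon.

A→B: (-2)(-2) − (3)(-5) = 19
B→C: (3)(2) − (2)(-2) = 10
C→D: (2)(-5) − (-6)(2) = 2
D→E: (-6)(-5) − (-5)(-5) = 5
E→F: (-5)(-6) − (-4)(-5) = 10
F→A: (-4)(-5) − (-2)(-6) = 8
Σ = 54
Area = |Σ|/2 = 27.

27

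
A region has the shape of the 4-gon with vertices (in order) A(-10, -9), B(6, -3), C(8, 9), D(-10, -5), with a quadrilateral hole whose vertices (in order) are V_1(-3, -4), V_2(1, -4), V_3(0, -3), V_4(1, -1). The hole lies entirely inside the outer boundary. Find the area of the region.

Outer boundary:
Apply the shoelace (surveyor's) formula: 2A = Σ (x_i·y_{i+1} − x_{i+1}·y_i), indices taken mod 4.
A→B: (-10)(-3) − (6)(-9) = 84
B→C: (6)(9) − (8)(-3) = 78
C→D: (8)(-5) − (-10)(9) = 50
D→A: (-10)(-9) − (-10)(-5) = 40
Σ = 252
Area = |Σ|/2 = 126.
Hole:
Apply the shoelace formula: 2A = Σ (x_i·y_{i+1} − x_{i+1}·y_i), indices taken mod 4.
V_1→V_2: (-3)(-4) − (1)(-4) = 16
V_2→V_3: (1)(-3) − (0)(-4) = -3
V_3→V_4: (0)(-1) − (1)(-3) = 3
V_4→V_1: (1)(-4) − (-3)(-1) = -7
Σ = 9
Area = |Σ|/2 = 4.5.
Net area = 126 − 4.5 = 121.5.

121.5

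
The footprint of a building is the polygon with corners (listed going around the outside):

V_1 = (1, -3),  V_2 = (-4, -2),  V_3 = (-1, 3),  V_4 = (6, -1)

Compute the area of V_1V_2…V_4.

31

Σ = (-14) + (-14) + (-17) + (-17) = -62
Area = |Σ|/2 = 31.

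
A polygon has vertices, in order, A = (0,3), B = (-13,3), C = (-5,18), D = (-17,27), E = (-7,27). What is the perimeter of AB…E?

80

|AB| = √((-13)² + (0)²) = √169 = 13
|BC| = √((8)² + (15)²) = √289 = 17
|CD| = √((-12)² + (9)²) = √225 = 15
|DE| = √((10)² + (0)²) = √100 = 10
|EA| = √((7)² + (-24)²) = √625 = 25
Perimeter = 13 + 17 + 15 + 10 + 25 = 80.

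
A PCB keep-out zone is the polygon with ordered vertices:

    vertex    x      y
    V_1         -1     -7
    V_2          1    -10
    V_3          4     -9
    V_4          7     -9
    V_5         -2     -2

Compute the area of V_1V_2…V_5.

27.5

Σ = (17) + (31) + (27) + (-32) + (12) = 55
Area = |Σ|/2 = 27.5.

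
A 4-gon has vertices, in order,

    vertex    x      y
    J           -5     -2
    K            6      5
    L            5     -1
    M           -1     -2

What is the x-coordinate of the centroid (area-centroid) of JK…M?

50/27

Apply the shoelace (surveyor's) formula. First the cross-terms c_i = x_i·y_{i+1} − x_{i+1}·y_i:
  -13, -31, -11, -8  ⇒  2A = -63, A = -31.5.
Then Σ (x_i + x_{i+1})·c_i = -350, so x̄ = -350 / (6·(-31.5)) = 50/27.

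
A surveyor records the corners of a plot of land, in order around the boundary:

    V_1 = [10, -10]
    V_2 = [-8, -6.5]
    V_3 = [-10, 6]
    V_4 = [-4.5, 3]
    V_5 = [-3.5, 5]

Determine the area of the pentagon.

144

Σ = (-145) + (-113) + (-3) + (-12) + (-15) = -288
Area = |Σ|/2 = 144.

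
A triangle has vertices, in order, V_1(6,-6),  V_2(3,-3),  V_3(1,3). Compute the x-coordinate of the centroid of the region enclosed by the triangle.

10/3

Apply Gauss's area formula. First the cross-terms c_i = x_i·y_{i+1} − x_{i+1}·y_i:
  0, 12, -24  ⇒  2A = -12, A = -6.
Then Σ (x_i + x_{i+1})·c_i = -120, so x̄ = -120 / (6·(-6)) = 10/3.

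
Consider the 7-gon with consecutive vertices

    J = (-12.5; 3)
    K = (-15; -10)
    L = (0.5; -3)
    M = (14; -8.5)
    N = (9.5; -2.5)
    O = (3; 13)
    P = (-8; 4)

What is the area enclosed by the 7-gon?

Apply the shoelace formula: 2A = Σ (x_i·y_{i+1} − x_{i+1}·y_i), indices taken mod 7.
Cross-terms: 170, 50, 37.75, 45.75, 131, 116, 26  ⇒  Σ = 576.5
Area = |Σ|/2 = 288.25.

288.25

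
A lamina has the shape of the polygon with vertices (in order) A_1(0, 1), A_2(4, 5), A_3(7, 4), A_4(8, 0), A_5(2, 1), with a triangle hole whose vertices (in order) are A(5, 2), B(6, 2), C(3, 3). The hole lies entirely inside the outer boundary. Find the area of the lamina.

Outer boundary:
Apply the surveyor's formula: 2A = Σ (x_i·y_{i+1} − x_{i+1}·y_i), indices taken mod 5.
A_1→A_2: (0)(5) − (4)(1) = -4
A_2→A_3: (4)(4) − (7)(5) = -19
A_3→A_4: (7)(0) − (8)(4) = -32
A_4→A_5: (8)(1) − (2)(0) = 8
A_5→A_1: (2)(1) − (0)(1) = 2
Σ = -45
Area = |Σ|/2 = 22.5.
Hole:
Apply the shoelace formula: 2A = Σ (x_i·y_{i+1} − x_{i+1}·y_i), indices taken mod 3.
Cross-terms: -2, 12, -9  ⇒  Σ = 1
Area = |Σ|/2 = 0.5.
Net area = 22.5 − 0.5 = 22.

22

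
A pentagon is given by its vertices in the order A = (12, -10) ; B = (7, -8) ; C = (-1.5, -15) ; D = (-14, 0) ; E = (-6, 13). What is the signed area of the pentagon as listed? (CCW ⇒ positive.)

-315.5

Apply Gauss's area formula: 2A = Σ (x_i·y_{i+1} − x_{i+1}·y_i), indices taken mod 5.
Σ = (-26) + (-117) + (-210) + (-182) + (-96) = -631
Signed area = Σ/2 = -315.5 (negative ⇒ clockwise traversal).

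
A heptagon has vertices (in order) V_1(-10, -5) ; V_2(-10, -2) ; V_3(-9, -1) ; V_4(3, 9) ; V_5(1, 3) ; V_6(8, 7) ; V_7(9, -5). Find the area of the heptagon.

165.5

Apply the surveyor's formula: 2A = Σ (x_i·y_{i+1} − x_{i+1}·y_i), indices taken mod 7.
Σ = (-30) + (-8) + (-78) + (0) + (-17) + (-103) + (-95) = -331
Area = |Σ|/2 = 165.5.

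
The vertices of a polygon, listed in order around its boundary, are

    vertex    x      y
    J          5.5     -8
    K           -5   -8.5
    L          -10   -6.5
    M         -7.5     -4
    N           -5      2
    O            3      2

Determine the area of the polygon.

117

Apply the surveyor's formula: 2A = Σ (x_i·y_{i+1} − x_{i+1}·y_i), indices taken mod 6.
J→K: (5.5)(-8.5) − (-5)(-8) = -86.75
K→L: (-5)(-6.5) − (-10)(-8.5) = -52.5
L→M: (-10)(-4) − (-7.5)(-6.5) = -8.75
M→N: (-7.5)(2) − (-5)(-4) = -35
N→O: (-5)(2) − (3)(2) = -16
O→J: (3)(-8) − (5.5)(2) = -35
Σ = -234
Area = |Σ|/2 = 117.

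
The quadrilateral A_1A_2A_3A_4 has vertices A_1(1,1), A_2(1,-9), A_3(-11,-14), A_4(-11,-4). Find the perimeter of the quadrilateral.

|A_1A_2| = √((0)² + (-10)²) = √100 = 10
|A_2A_3| = √((-12)² + (-5)²) = √169 = 13
|A_3A_4| = √((0)² + (10)²) = √100 = 10
|A_4A_1| = √((12)² + (5)²) = √169 = 13
Perimeter = 10 + 13 + 10 + 13 = 46.

46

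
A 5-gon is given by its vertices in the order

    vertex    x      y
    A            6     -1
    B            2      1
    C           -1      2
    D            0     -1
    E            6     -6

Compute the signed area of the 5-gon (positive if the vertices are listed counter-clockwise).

25

Apply the shoelace (surveyor's) formula: 2A = Σ (x_i·y_{i+1} − x_{i+1}·y_i), indices taken mod 5.
Cross-terms: 8, 5, 1, 6, 30  ⇒  Σ = 50
Signed area = Σ/2 = 25 (positive ⇒ counter-clockwise traversal).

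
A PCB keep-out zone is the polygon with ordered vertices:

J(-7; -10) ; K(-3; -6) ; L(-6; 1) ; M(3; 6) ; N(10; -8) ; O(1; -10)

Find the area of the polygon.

Σ = (12) + (-39) + (-39) + (-84) + (-92) + (-80) = -322
Area = |Σ|/2 = 161.

161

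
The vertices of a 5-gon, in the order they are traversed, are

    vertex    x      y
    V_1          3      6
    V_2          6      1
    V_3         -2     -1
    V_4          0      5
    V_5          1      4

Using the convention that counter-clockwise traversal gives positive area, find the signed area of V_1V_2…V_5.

-29

Σ = (-33) + (-4) + (-10) + (-5) + (-6) = -58
Signed area = Σ/2 = -29 (negative ⇒ clockwise traversal).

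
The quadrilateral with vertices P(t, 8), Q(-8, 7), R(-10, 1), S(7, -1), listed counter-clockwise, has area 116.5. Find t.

6

The doubled signed area Σ (x_i y_{i+1} − x_{i+1} y_i) is linear in t.
With t=0 it equals 185; the coefficient of t is 8 (from the two edges through P).
So 8·t + 185 = 2·116.5 = 233 ⇒ t = 6.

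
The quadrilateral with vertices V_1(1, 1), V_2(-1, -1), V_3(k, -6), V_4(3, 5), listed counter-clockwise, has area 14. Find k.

1

The doubled signed area Σ (x_i y_{i+1} − x_{i+1} y_i) is linear in k.
With k=0 it equals 22; the coefficient of k is 6 (from the two edges through V_3).
So 6·k + 22 = 2·14 = 28 ⇒ k = 1.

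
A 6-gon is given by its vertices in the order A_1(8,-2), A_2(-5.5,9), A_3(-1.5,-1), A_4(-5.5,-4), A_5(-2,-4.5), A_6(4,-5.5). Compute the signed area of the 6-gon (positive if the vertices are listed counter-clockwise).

81.125

Σ = (61) + (19) + (0.5) + (16.75) + (29) + (36) = 162.25
Signed area = Σ/2 = 81.125 (positive ⇒ counter-clockwise traversal).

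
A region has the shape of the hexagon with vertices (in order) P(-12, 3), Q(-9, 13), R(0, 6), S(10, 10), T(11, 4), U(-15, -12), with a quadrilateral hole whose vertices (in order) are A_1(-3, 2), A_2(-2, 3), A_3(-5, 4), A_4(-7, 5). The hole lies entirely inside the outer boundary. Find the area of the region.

Outer boundary:
P→Q: (-12)(13) − (-9)(3) = -129
Q→R: (-9)(6) − (0)(13) = -54
R→S: (0)(10) − (10)(6) = -60
S→T: (10)(4) − (11)(10) = -70
T→U: (11)(-12) − (-15)(4) = -72
U→P: (-15)(3) − (-12)(-12) = -189
Σ = -574
Area = |Σ|/2 = 287.
Hole:
Apply the shoelace formula: 2A = Σ (x_i·y_{i+1} − x_{i+1}·y_i), indices taken mod 4.
A_1→A_2: (-3)(3) − (-2)(2) = -5
A_2→A_3: (-2)(4) − (-5)(3) = 7
A_3→A_4: (-5)(5) − (-7)(4) = 3
A_4→A_1: (-7)(2) − (-3)(5) = 1
Σ = 6
Area = |Σ|/2 = 3.
Net area = 287 − 3 = 284.

284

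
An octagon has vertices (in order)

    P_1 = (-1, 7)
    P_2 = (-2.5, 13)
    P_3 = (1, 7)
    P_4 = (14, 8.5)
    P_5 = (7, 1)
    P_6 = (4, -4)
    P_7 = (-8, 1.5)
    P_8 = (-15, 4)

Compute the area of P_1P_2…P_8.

164.75

Apply Gauss's area formula: 2A = Σ (x_i·y_{i+1} − x_{i+1}·y_i), indices taken mod 8.
Σ = (4.5) + (-30.5) + (-89.5) + (-45.5) + (-32) + (-26) + (-9.5) + (-101) = -329.5
Area = |Σ|/2 = 164.75.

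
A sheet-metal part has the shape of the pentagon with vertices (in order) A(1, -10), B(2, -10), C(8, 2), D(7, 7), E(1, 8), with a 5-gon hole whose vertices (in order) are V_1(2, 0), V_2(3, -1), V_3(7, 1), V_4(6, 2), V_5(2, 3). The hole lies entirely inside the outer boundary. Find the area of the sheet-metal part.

71.5

Outer boundary:
Apply the shoelace (surveyor's) formula: 2A = Σ (x_i·y_{i+1} − x_{i+1}·y_i), indices taken mod 5.
Cross-terms: 10, 84, 42, 49, -18  ⇒  Σ = 167
Area = |Σ|/2 = 83.5.
Hole:
Apply Gauss's area formula: 2A = Σ (x_i·y_{i+1} − x_{i+1}·y_i), indices taken mod 5.
Cross-terms: -2, 10, 8, 14, -6  ⇒  Σ = 24
Area = |Σ|/2 = 12.
Net area = 83.5 − 12 = 71.5.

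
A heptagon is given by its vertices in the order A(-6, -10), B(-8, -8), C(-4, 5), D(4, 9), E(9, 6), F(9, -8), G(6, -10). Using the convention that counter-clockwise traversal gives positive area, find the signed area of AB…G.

-252.5

Apply the surveyor's formula: 2A = Σ (x_i·y_{i+1} − x_{i+1}·y_i), indices taken mod 7.
Σ = (-32) + (-72) + (-56) + (-57) + (-126) + (-42) + (-120) = -505
Signed area = Σ/2 = -252.5 (negative ⇒ clockwise traversal).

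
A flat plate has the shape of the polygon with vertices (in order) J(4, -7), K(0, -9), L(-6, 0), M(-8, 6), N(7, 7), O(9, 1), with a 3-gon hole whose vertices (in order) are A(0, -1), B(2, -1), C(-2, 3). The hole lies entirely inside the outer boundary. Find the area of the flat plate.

169.5

Outer boundary:
Apply Gauss's area formula: 2A = Σ (x_i·y_{i+1} − x_{i+1}·y_i), indices taken mod 6.
Cross-terms: -36, -54, -36, -98, -56, -67  ⇒  Σ = -347
Area = |Σ|/2 = 173.5.
Hole:
Apply the surveyor's formula: 2A = Σ (x_i·y_{i+1} − x_{i+1}·y_i), indices taken mod 3.
Cross-terms: 2, 4, 2  ⇒  Σ = 8
Area = |Σ|/2 = 4.
Net area = 173.5 − 4 = 169.5.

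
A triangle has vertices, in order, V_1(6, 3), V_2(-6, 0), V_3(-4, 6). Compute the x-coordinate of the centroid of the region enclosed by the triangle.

-4/3

Apply the shoelace formula. First the cross-terms c_i = x_i·y_{i+1} − x_{i+1}·y_i:
  18, -36, -48  ⇒  2A = -66, A = -33.
Then Σ (x_i + x_{i+1})·c_i = 264, so x̄ = 264 / (6·(-33)) = -4/3.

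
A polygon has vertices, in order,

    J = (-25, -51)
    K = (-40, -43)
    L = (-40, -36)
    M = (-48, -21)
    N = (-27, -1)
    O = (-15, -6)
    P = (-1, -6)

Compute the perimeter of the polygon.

|JK| = √((-15)² + (8)²) = √289 = 17
|KL| = √((0)² + (7)²) = √49 = 7
|LM| = √((-8)² + (15)²) = √289 = 17
|MN| = √((21)² + (20)²) = √841 = 29
|NO| = √((12)² + (-5)²) = √169 = 13
|OP| = √((14)² + (0)²) = √196 = 14
|PJ| = √((-24)² + (-45)²) = √2601 = 51
Perimeter = 17 + 7 + 17 + 29 + 13 + 14 + 51 = 148.

148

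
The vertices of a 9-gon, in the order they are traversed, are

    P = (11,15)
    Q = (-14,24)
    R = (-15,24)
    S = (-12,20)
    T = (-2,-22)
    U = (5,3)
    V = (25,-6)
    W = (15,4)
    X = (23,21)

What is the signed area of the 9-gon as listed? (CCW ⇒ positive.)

Cross-terms: 474, 24, -12, 304, 104, -105, 190, 223, 114  ⇒  Σ = 1316
Signed area = Σ/2 = 658 (positive ⇒ counter-clockwise traversal).

658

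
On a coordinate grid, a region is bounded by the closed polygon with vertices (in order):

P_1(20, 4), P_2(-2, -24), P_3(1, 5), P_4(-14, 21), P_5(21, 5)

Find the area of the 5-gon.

447

Apply the surveyor's formula: 2A = Σ (x_i·y_{i+1} − x_{i+1}·y_i), indices taken mod 5.
Σ = (-472) + (14) + (91) + (-511) + (-16) = -894
Area = |Σ|/2 = 447.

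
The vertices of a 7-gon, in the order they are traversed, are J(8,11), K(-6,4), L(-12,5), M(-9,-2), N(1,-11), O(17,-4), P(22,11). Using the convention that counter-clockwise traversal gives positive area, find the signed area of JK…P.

449

Σ = (98) + (18) + (69) + (101) + (183) + (275) + (154) = 898
Signed area = Σ/2 = 449 (positive ⇒ counter-clockwise traversal).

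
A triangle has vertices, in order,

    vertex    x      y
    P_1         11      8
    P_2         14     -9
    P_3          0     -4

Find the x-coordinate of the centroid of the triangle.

Apply the surveyor's formula. First the cross-terms c_i = x_i·y_{i+1} − x_{i+1}·y_i:
  -211, -56, 44  ⇒  2A = -223, A = -111.5.
Then Σ (x_i + x_{i+1})·c_i = -5575, so x̄ = -5575 / (6·(-111.5)) = 25/3.

25/3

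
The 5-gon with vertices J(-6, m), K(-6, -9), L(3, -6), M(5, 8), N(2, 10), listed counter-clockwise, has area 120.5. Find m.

The doubled signed area Σ (x_i y_{i+1} − x_{i+1} y_i) is linear in m.
With m=0 it equals 265; the coefficient of m is 8 (from the two edges through J).
So 8·m + 265 = 2·120.5 = 241 ⇒ m = -3.

-3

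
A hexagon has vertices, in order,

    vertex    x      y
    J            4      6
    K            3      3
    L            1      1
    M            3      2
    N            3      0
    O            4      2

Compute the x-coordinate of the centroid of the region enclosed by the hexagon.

Apply the shoelace (surveyor's) formula. First the cross-terms c_i = x_i·y_{i+1} − x_{i+1}·y_i:
  -6, 0, -1, -6, 6, 16  ⇒  2A = 9, A = 4.5.
Then Σ (x_i + x_{i+1})·c_i = 88, so x̄ = 88 / (6·4.5) = 88/27.

88/27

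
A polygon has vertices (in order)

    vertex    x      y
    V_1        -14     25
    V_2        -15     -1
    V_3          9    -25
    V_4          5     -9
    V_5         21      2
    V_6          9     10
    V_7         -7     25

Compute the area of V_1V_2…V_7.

839

Σ = (389) + (384) + (44) + (199) + (192) + (295) + (175) = 1678
Area = |Σ|/2 = 839.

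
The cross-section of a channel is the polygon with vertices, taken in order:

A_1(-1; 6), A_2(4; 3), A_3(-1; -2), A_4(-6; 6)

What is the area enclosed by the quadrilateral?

40

Cross-terms: -27, -5, -18, -30  ⇒  Σ = -80
Area = |Σ|/2 = 40.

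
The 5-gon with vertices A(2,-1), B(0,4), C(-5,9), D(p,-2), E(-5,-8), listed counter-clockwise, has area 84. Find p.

Write out the shoelace sum; only the two edges meeting at D involve p:
2·Area = [((-5)·(-2) − p·9) + (p·(-8) − (-5)·(-2))] + 49
       = -17·p + 49 = 168
⇒ p = -7.

-7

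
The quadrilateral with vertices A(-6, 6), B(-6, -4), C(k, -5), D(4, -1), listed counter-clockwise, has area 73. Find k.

Write out the shoelace sum; only the two edges meeting at C involve k:
2·Area = [((-6)·(-5) − k·(-4)) + (k·(-1) − 4·(-5))] + 78
       = 3·k + 128 = 146
⇒ k = 6.

6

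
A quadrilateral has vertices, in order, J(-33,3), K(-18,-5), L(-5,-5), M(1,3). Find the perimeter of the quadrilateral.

74

|JK| = √((15)² + (-8)²) = √289 = 17
|KL| = √((13)² + (0)²) = √169 = 13
|LM| = √((6)² + (8)²) = √100 = 10
|MJ| = √((-34)² + (0)²) = √1156 = 34
Perimeter = 17 + 13 + 10 + 34 = 74.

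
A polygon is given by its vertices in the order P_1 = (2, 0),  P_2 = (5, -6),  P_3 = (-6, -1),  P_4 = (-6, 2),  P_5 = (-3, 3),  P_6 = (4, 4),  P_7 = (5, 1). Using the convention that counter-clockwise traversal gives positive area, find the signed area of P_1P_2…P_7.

-62.5

Cross-terms: -12, -41, -18, -12, -24, -16, -2  ⇒  Σ = -125
Signed area = Σ/2 = -62.5 (negative ⇒ clockwise traversal).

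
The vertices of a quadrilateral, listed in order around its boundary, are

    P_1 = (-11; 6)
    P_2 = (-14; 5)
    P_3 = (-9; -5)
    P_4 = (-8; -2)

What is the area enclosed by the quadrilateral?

26

Apply Gauss's area formula: 2A = Σ (x_i·y_{i+1} − x_{i+1}·y_i), indices taken mod 4.
Cross-terms: 29, 115, -22, -70  ⇒  Σ = 52
Area = |Σ|/2 = 26.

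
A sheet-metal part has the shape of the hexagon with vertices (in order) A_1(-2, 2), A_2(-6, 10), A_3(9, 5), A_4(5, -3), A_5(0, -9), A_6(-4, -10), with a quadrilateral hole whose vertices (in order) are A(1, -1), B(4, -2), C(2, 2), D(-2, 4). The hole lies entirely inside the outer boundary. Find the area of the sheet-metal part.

132.5

Outer boundary:
Apply the shoelace formula: 2A = Σ (x_i·y_{i+1} − x_{i+1}·y_i), indices taken mod 6.
Σ = (-8) + (-120) + (-52) + (-45) + (-36) + (-28) = -289
Area = |Σ|/2 = 144.5.
Hole:
Apply the shoelace formula: 2A = Σ (x_i·y_{i+1} − x_{i+1}·y_i), indices taken mod 4.
Cross-terms: 2, 12, 12, -2  ⇒  Σ = 24
Area = |Σ|/2 = 12.
Net area = 144.5 − 12 = 132.5.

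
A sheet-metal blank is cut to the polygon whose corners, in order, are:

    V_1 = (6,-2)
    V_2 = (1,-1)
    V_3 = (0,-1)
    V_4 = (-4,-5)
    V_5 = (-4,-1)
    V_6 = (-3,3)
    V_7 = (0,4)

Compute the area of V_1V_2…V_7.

38

Apply Gauss's area formula: 2A = Σ (x_i·y_{i+1} − x_{i+1}·y_i), indices taken mod 7.
Cross-terms: -4, -1, -4, -16, -15, -12, -24  ⇒  Σ = -76
Area = |Σ|/2 = 38.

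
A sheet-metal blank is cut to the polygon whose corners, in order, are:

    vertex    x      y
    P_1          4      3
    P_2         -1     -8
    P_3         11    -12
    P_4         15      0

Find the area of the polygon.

Apply the shoelace (surveyor's) formula: 2A = Σ (x_i·y_{i+1} − x_{i+1}·y_i), indices taken mod 4.
Σ = (-29) + (100) + (180) + (45) = 296
Area = |Σ|/2 = 148.

148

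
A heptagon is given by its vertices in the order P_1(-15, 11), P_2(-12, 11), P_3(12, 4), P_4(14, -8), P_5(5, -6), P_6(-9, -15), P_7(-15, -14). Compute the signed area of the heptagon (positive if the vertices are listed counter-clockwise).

Apply the shoelace (surveyor's) formula: 2A = Σ (x_i·y_{i+1} − x_{i+1}·y_i), indices taken mod 7.
Σ = (-33) + (-180) + (-152) + (-44) + (-129) + (-99) + (-375) = -1012
Signed area = Σ/2 = -506 (negative ⇒ clockwise traversal).

-506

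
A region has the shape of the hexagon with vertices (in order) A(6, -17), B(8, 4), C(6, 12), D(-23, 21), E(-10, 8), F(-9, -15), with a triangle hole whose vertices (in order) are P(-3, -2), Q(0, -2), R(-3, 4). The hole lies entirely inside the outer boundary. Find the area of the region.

Outer boundary:
Apply the surveyor's formula: 2A = Σ (x_i·y_{i+1} − x_{i+1}·y_i), indices taken mod 6.
Σ = (160) + (72) + (402) + (26) + (222) + (243) = 1125
Area = |Σ|/2 = 562.5.
Hole:
Apply the shoelace formula: 2A = Σ (x_i·y_{i+1} − x_{i+1}·y_i), indices taken mod 3.
Σ = (6) + (-6) + (18) = 18
Area = |Σ|/2 = 9.
Net area = 562.5 − 9 = 553.5.

553.5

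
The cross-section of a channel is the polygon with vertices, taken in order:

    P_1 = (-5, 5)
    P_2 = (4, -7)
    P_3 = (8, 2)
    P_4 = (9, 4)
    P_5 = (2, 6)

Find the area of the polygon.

Apply the surveyor's formula: 2A = Σ (x_i·y_{i+1} − x_{i+1}·y_i), indices taken mod 5.
P_1→P_2: (-5)(-7) − (4)(5) = 15
P_2→P_3: (4)(2) − (8)(-7) = 64
P_3→P_4: (8)(4) − (9)(2) = 14
P_4→P_5: (9)(6) − (2)(4) = 46
P_5→P_1: (2)(5) − (-5)(6) = 40
Σ = 179
Area = |Σ|/2 = 89.5.

89.5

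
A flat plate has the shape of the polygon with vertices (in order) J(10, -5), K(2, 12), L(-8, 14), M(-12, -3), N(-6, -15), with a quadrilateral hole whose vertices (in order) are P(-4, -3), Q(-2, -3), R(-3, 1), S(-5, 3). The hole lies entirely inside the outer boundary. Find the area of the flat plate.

Outer boundary:
Σ = (130) + (124) + (192) + (162) + (180) = 788
Area = |Σ|/2 = 394.
Hole:
Apply the shoelace formula: 2A = Σ (x_i·y_{i+1} − x_{i+1}·y_i), indices taken mod 4.
P→Q: (-4)(-3) − (-2)(-3) = 6
Q→R: (-2)(1) − (-3)(-3) = -11
R→S: (-3)(3) − (-5)(1) = -4
S→P: (-5)(-3) − (-4)(3) = 27
Σ = 18
Area = |Σ|/2 = 9.
Net area = 394 − 9 = 385.

385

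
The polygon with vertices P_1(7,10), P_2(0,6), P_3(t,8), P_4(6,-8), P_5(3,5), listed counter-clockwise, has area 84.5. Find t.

The doubled signed area Σ (x_i y_{i+1} − x_{i+1} y_i) is linear in t.
With t=0 it equals 43; the coefficient of t is -14 (from the two edges through P_3).
So -14·t + 43 = 2·84.5 = 169 ⇒ t = -9.

-9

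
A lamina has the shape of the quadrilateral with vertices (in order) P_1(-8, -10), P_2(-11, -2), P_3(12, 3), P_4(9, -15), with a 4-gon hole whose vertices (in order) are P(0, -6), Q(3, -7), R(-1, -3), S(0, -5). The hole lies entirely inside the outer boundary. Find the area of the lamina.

Outer boundary:
Apply the surveyor's formula: 2A = Σ (x_i·y_{i+1} − x_{i+1}·y_i), indices taken mod 4.
Cross-terms: -94, -9, -207, -210  ⇒  Σ = -520
Area = |Σ|/2 = 260.
Hole:
Apply Gauss's area formula: 2A = Σ (x_i·y_{i+1} − x_{i+1}·y_i), indices taken mod 4.
Σ = (18) + (-16) + (5) + (0) = 7
Area = |Σ|/2 = 3.5.
Net area = 260 − 3.5 = 256.5.

256.5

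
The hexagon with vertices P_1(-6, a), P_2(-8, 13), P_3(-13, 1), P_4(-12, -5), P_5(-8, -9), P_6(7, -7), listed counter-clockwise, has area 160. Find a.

1

The doubled signed area Σ (x_i y_{i+1} − x_{i+1} y_i) is linear in a.
With a=0 it equals 305; the coefficient of a is 15 (from the two edges through P_1).
So 15·a + 305 = 2·160 = 320 ⇒ a = 1.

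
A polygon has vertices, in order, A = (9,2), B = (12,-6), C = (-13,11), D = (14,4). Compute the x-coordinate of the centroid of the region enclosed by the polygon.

Apply the shoelace formula. First the cross-terms c_i = x_i·y_{i+1} − x_{i+1}·y_i:
  -78, 54, -206, -8  ⇒  2A = -238, A = -119.
Then Σ (x_i + x_{i+1})·c_i = -2082, so x̄ = -2082 / (6·(-119)) = 347/119.

347/119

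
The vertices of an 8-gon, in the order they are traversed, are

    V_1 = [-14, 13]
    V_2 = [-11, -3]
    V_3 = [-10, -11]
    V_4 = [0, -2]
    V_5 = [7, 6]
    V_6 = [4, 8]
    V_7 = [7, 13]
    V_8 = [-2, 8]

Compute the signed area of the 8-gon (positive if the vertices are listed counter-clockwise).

Σ = (185) + (91) + (20) + (14) + (32) + (-4) + (82) + (86) = 506
Signed area = Σ/2 = 253 (positive ⇒ counter-clockwise traversal).

253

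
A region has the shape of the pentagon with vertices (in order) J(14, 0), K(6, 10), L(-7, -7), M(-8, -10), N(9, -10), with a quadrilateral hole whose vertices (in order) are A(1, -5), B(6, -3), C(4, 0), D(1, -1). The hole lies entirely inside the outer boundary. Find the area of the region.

Outer boundary:
Apply the shoelace formula: 2A = Σ (x_i·y_{i+1} − x_{i+1}·y_i), indices taken mod 5.
Cross-terms: 140, 28, 14, 170, 140  ⇒  Σ = 492
Area = |Σ|/2 = 246.
Hole:
A→B: (1)(-3) − (6)(-5) = 27
B→C: (6)(0) − (4)(-3) = 12
C→D: (4)(-1) − (1)(0) = -4
D→A: (1)(-5) − (1)(-1) = -4
Σ = 31
Area = |Σ|/2 = 15.5.
Net area = 246 − 15.5 = 230.5.

230.5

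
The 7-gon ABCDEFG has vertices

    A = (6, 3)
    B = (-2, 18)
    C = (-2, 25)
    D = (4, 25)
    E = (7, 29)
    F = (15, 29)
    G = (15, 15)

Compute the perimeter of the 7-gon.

72

|AB| = √((-8)² + (15)²) = √289 = 17
|BC| = √((0)² + (7)²) = √49 = 7
|CD| = √((6)² + (0)²) = √36 = 6
|DE| = √((3)² + (4)²) = √25 = 5
|EF| = √((8)² + (0)²) = √64 = 8
|FG| = √((0)² + (-14)²) = √196 = 14
|GA| = √((-9)² + (-12)²) = √225 = 15
Perimeter = 17 + 7 + 6 + 5 + 8 + 14 + 15 = 72.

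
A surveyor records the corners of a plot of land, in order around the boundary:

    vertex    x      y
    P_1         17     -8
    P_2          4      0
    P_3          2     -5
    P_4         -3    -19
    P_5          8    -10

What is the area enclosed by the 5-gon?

Apply the shoelace formula: 2A = Σ (x_i·y_{i+1} − x_{i+1}·y_i), indices taken mod 5.
Σ = (32) + (-20) + (-53) + (182) + (106) = 247
Area = |Σ|/2 = 123.5.

123.5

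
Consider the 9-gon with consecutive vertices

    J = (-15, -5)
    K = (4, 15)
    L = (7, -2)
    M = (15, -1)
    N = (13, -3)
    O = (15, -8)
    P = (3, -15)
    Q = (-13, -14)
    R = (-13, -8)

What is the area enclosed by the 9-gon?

478.5

Apply the shoelace (surveyor's) formula: 2A = Σ (x_i·y_{i+1} − x_{i+1}·y_i), indices taken mod 9.
Cross-terms: -205, -113, 23, -32, -59, -201, -237, -78, -55  ⇒  Σ = -957
Area = |Σ|/2 = 478.5.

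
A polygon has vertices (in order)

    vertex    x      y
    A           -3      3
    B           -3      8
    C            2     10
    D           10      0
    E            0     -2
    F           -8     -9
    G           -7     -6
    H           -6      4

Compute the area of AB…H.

Apply the shoelace (surveyor's) formula: 2A = Σ (x_i·y_{i+1} − x_{i+1}·y_i), indices taken mod 8.
Σ = (-15) + (-46) + (-100) + (-20) + (-16) + (-15) + (-64) + (-6) = -282
Area = |Σ|/2 = 141.

141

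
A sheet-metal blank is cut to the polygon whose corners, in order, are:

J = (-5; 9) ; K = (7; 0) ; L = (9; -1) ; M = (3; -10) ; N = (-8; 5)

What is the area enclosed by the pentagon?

Apply the shoelace formula: 2A = Σ (x_i·y_{i+1} − x_{i+1}·y_i), indices taken mod 5.
Σ = (-63) + (-7) + (-87) + (-65) + (-47) = -269
Area = |Σ|/2 = 134.5.

134.5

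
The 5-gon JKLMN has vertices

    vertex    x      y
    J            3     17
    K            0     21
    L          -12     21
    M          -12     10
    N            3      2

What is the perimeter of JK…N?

60

|JK| = √((-3)² + (4)²) = √25 = 5
|KL| = √((-12)² + (0)²) = √144 = 12
|LM| = √((0)² + (-11)²) = √121 = 11
|MN| = √((15)² + (-8)²) = √289 = 17
|NJ| = √((0)² + (15)²) = √225 = 15
Perimeter = 5 + 12 + 11 + 17 + 15 = 60.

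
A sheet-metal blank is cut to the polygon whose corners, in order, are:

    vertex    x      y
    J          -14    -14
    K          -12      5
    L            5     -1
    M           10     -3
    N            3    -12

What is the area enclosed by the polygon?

Apply the surveyor's formula: 2A = Σ (x_i·y_{i+1} − x_{i+1}·y_i), indices taken mod 5.
Σ = (-238) + (-13) + (-5) + (-111) + (-210) = -577
Area = |Σ|/2 = 288.5.

288.5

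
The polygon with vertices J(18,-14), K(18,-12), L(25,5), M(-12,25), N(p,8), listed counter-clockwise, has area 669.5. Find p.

Write out the shoelace sum; only the two edges meeting at N involve p:
2·Area = [((-12)·8 − p·25) + (p·(-14) − 18·8)] + 1111
       = -39·p + 871 = 1339
⇒ p = -12.

-12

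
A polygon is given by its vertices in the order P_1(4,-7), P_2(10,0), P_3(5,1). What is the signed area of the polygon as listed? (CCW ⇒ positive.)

20.5

Apply the surveyor's formula: 2A = Σ (x_i·y_{i+1} − x_{i+1}·y_i), indices taken mod 3.
Σ = (70) + (10) + (-39) = 41
Signed area = Σ/2 = 20.5 (positive ⇒ counter-clockwise traversal).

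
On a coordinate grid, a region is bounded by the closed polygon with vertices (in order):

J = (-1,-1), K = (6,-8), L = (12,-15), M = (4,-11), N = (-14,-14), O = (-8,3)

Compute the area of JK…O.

202.5

Σ = (14) + (6) + (-72) + (-210) + (-154) + (11) = -405
Area = |Σ|/2 = 202.5.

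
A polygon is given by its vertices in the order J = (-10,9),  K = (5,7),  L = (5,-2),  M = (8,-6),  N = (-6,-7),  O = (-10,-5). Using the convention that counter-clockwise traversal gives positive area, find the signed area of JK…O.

Apply the shoelace (surveyor's) formula: 2A = Σ (x_i·y_{i+1} − x_{i+1}·y_i), indices taken mod 6.
Σ = (-115) + (-45) + (-14) + (-92) + (-40) + (-140) = -446
Signed area = Σ/2 = -223 (negative ⇒ clockwise traversal).

-223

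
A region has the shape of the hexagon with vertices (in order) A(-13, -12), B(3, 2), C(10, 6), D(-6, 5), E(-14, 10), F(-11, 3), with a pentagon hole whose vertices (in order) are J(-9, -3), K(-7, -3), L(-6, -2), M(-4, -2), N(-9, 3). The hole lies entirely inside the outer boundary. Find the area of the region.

156.5

Outer boundary:
Cross-terms: 10, -2, 86, 10, 68, 171  ⇒  Σ = 343
Area = |Σ|/2 = 171.5.
Hole:
Σ = (6) + (-4) + (4) + (-30) + (54) = 30
Area = |Σ|/2 = 15.
Net area = 171.5 − 15 = 156.5.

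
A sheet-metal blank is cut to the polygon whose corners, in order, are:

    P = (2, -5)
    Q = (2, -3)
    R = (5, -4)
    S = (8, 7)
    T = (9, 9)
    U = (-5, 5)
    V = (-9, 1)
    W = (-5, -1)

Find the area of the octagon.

129

Apply the shoelace (surveyor's) formula: 2A = Σ (x_i·y_{i+1} − x_{i+1}·y_i), indices taken mod 8.
Σ = (4) + (7) + (67) + (9) + (90) + (40) + (14) + (27) = 258
Area = |Σ|/2 = 129.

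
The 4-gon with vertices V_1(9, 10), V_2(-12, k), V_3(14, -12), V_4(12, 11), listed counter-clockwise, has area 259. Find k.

13

Write out the shoelace sum; only the two edges meeting at V_2 involve k:
2·Area = [(9·k − (-12)·10) + ((-12)·(-12) − 14·k)] + 319
       = -5·k + 583 = 518
⇒ k = 13.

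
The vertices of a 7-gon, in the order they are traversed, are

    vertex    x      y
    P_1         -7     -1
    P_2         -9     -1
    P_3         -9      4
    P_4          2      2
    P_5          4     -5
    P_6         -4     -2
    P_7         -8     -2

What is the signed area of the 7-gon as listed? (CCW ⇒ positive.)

-66.5

Apply the shoelace formula: 2A = Σ (x_i·y_{i+1} − x_{i+1}·y_i), indices taken mod 7.
P_1→P_2: (-7)(-1) − (-9)(-1) = -2
P_2→P_3: (-9)(4) − (-9)(-1) = -45
P_3→P_4: (-9)(2) − (2)(4) = -26
P_4→P_5: (2)(-5) − (4)(2) = -18
P_5→P_6: (4)(-2) − (-4)(-5) = -28
P_6→P_7: (-4)(-2) − (-8)(-2) = -8
P_7→P_1: (-8)(-1) − (-7)(-2) = -6
Σ = -133
Signed area = Σ/2 = -66.5 (negative ⇒ clockwise traversal).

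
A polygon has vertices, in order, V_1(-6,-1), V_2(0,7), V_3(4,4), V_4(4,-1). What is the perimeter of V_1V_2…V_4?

|V_1V_2| = √((6)² + (8)²) = √100 = 10
|V_2V_3| = √((4)² + (-3)²) = √25 = 5
|V_3V_4| = √((0)² + (-5)²) = √25 = 5
|V_4V_1| = √((-10)² + (0)²) = √100 = 10
Perimeter = 10 + 5 + 5 + 10 = 30.

30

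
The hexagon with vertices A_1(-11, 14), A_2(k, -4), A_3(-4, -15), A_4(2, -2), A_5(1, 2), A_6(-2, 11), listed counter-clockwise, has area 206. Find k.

-8

The doubled signed area Σ (x_i y_{i+1} − x_{i+1} y_i) is linear in k.
With k=0 it equals 180; the coefficient of k is -29 (from the two edges through A_2).
So -29·k + 180 = 2·206 = 412 ⇒ k = -8.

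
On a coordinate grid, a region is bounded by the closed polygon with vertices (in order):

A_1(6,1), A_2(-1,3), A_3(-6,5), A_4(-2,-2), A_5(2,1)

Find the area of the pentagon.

Apply the shoelace formula: 2A = Σ (x_i·y_{i+1} − x_{i+1}·y_i), indices taken mod 5.
A_1→A_2: (6)(3) − (-1)(1) = 19
A_2→A_3: (-1)(5) − (-6)(3) = 13
A_3→A_4: (-6)(-2) − (-2)(5) = 22
A_4→A_5: (-2)(1) − (2)(-2) = 2
A_5→A_1: (2)(1) − (6)(1) = -4
Σ = 52
Area = |Σ|/2 = 26.

26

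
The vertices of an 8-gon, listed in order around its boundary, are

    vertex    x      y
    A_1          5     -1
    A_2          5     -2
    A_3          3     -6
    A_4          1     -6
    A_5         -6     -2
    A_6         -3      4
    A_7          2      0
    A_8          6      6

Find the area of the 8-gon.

A_1→A_2: (5)(-2) − (5)(-1) = -5
A_2→A_3: (5)(-6) − (3)(-2) = -24
A_3→A_4: (3)(-6) − (1)(-6) = -12
A_4→A_5: (1)(-2) − (-6)(-6) = -38
A_5→A_6: (-6)(4) − (-3)(-2) = -30
A_6→A_7: (-3)(0) − (2)(4) = -8
A_7→A_8: (2)(6) − (6)(0) = 12
A_8→A_1: (6)(-1) − (5)(6) = -36
Σ = -141
Area = |Σ|/2 = 70.5.

70.5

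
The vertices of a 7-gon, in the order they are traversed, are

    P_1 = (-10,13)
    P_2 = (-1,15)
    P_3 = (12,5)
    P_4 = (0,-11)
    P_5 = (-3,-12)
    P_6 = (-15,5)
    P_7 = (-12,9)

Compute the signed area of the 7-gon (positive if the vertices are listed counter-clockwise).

Σ = (-137) + (-185) + (-132) + (-33) + (-195) + (-75) + (-66) = -823
Signed area = Σ/2 = -411.5 (negative ⇒ clockwise traversal).

-411.5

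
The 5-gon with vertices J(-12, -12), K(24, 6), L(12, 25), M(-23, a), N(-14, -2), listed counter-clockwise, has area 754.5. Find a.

The doubled signed area Σ (x_i y_{i+1} − x_{i+1} y_i) is linear in a.
With a=0 it equals 1509; the coefficient of a is 26 (from the two edges through M).
So 26·a + 1509 = 2·754.5 = 1509 ⇒ a = 0.

0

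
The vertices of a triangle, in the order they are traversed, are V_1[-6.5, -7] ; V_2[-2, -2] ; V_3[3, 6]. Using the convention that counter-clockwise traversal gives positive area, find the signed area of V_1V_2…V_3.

Apply the shoelace formula: 2A = Σ (x_i·y_{i+1} − x_{i+1}·y_i), indices taken mod 3.
V_1→V_2: (-6.5)(-2) − (-2)(-7) = -1
V_2→V_3: (-2)(6) − (3)(-2) = -6
V_3→V_1: (3)(-7) − (-6.5)(6) = 18
Σ = 11
Signed area = Σ/2 = 5.5 (positive ⇒ counter-clockwise traversal).

5.5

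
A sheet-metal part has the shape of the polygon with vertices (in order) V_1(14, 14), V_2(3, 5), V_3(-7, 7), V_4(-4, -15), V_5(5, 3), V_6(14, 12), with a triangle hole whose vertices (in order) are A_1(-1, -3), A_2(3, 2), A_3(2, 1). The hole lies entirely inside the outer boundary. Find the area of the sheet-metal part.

162.5

Outer boundary:
Apply the shoelace (surveyor's) formula: 2A = Σ (x_i·y_{i+1} − x_{i+1}·y_i), indices taken mod 6.
Σ = (28) + (56) + (133) + (63) + (18) + (28) = 326
Area = |Σ|/2 = 163.
Hole:
Σ = (7) + (-1) + (-5) = 1
Area = |Σ|/2 = 0.5.
Net area = 163 − 0.5 = 162.5.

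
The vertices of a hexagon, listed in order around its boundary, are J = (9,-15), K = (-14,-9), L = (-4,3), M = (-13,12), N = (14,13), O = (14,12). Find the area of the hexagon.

523.5

Apply Gauss's area formula: 2A = Σ (x_i·y_{i+1} − x_{i+1}·y_i), indices taken mod 6.
Σ = (-291) + (-78) + (-9) + (-337) + (-14) + (-318) = -1047
Area = |Σ|/2 = 523.5.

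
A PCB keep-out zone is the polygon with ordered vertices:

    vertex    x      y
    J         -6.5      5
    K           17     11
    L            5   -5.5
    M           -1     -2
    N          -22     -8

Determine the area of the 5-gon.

J→K: (-6.5)(11) − (17)(5) = -156.5
K→L: (17)(-5.5) − (5)(11) = -148.5
L→M: (5)(-2) − (-1)(-5.5) = -15.5
M→N: (-1)(-8) − (-22)(-2) = -36
N→J: (-22)(5) − (-6.5)(-8) = -162
Σ = -518.5
Area = |Σ|/2 = 259.25.

259.25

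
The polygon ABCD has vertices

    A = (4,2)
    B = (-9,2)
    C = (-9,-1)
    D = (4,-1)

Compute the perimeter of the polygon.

32

|AB| = √((-13)² + (0)²) = √169 = 13
|BC| = √((0)² + (-3)²) = √9 = 3
|CD| = √((13)² + (0)²) = √169 = 13
|DA| = √((0)² + (3)²) = √9 = 3
Perimeter = 13 + 3 + 13 + 3 = 32.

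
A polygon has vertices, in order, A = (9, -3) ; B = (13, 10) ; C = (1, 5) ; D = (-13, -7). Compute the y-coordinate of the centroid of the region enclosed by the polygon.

Apply Gauss's area formula. First the cross-terms c_i = x_i·y_{i+1} − x_{i+1}·y_i:
  129, 55, 58, 102  ⇒  2A = 344, A = 172.
Then Σ (y_i + y_{i+1})·c_i = 592, so ȳ = 592 / (6·172) = 74/129.

74/129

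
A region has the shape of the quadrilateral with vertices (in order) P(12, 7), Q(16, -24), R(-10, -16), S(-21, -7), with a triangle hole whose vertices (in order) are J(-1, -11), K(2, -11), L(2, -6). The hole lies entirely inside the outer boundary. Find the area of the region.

605

Outer boundary:
Apply Gauss's area formula: 2A = Σ (x_i·y_{i+1} − x_{i+1}·y_i), indices taken mod 4.
P→Q: (12)(-24) − (16)(7) = -400
Q→R: (16)(-16) − (-10)(-24) = -496
R→S: (-10)(-7) − (-21)(-16) = -266
S→P: (-21)(7) − (12)(-7) = -63
Σ = -1225
Area = |Σ|/2 = 612.5.
Hole:
Σ = (33) + (10) + (-28) = 15
Area = |Σ|/2 = 7.5.
Net area = 612.5 − 7.5 = 605.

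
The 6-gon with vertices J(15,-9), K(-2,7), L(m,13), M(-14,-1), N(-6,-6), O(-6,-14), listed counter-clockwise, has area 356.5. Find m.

Write out the shoelace sum; only the two edges meeting at L involve m:
2·Area = [((-2)·13 − m·7) + (m·(-1) − (-14)·13)] + 477
       = -8·m + 633 = 713
⇒ m = -10.

-10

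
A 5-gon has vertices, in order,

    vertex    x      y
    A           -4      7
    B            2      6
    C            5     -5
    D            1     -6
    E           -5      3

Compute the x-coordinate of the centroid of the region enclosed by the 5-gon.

13/153

Apply the shoelace formula. First the cross-terms c_i = x_i·y_{i+1} − x_{i+1}·y_i:
  -38, -40, -25, -27, -23  ⇒  2A = -153, A = -76.5.
Then Σ (x_i + x_{i+1})·c_i = -39, so x̄ = -39 / (6·(-76.5)) = 13/153.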